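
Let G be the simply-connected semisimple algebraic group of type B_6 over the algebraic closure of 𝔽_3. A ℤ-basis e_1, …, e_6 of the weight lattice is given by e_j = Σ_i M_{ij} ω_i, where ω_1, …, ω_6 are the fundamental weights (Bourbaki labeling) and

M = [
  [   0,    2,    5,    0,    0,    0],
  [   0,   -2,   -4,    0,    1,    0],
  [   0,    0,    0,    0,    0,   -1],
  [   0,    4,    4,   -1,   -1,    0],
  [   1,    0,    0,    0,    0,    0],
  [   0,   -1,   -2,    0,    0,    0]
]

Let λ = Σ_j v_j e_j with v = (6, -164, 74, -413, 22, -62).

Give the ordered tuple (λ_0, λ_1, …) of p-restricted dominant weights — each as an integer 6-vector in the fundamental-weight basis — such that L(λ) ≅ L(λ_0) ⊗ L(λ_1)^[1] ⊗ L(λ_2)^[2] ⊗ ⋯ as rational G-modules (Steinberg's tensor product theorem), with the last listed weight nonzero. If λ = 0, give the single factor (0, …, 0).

In the fundamental-weight basis, λ has coordinates c = M·v (v = (6, -164, 74, -413, 22, -62)):
  c_1 = (0)·(6) + (2)·(-164) + (5)·(74) + (0)·(-413) + (0)·(22) + (0)·(-62) = 42
  c_2 = (0)·(6) + (-2)·(-164) + (-4)·(74) + (0)·(-413) + (1)·(22) + (0)·(-62) = 54
  c_3 = (0)·(6) + (0)·(-164) + (0)·(74) + (0)·(-413) + (0)·(22) + (-1)·(-62) = 62
  c_4 = (0)·(6) + (4)·(-164) + (4)·(74) + (-1)·(-413) + (-1)·(22) + (0)·(-62) = 31
  c_5 = (1)·(6) + (0)·(-164) + (0)·(74) + (0)·(-413) + (0)·(22) + (0)·(-62) = 6
  c_6 = (0)·(6) + (-1)·(-164) + (-2)·(74) + (0)·(-413) + (0)·(22) + (0)·(-62) = 16
Base-3 expansion of each c_i:
  c_1 = 42 = 0·3^0 + 2·3^1 + 1·3^2 + 1·3^3
  c_2 = 54 = 0·3^0 + 0·3^1 + 0·3^2 + 2·3^3
  c_3 = 62 = 2·3^0 + 2·3^1 + 0·3^2 + 2·3^3
  c_4 = 31 = 1·3^0 + 1·3^1 + 0·3^2 + 1·3^3
  c_5 = 6 = 0·3^0 + 2·3^1
  c_6 = 16 = 1·3^0 + 2·3^1 + 1·3^2
Factor λ_0 = (0, 0, 2, 1, 0, 1)
Factor λ_1 = (2, 0, 2, 1, 2, 2)
Factor λ_2 = (1, 0, 0, 0, 0, 1)
Factor λ_3 = (1, 2, 2, 1, 0, 0)

((0, 0, 2, 1, 0, 1), (2, 0, 2, 1, 2, 2), (1, 0, 0, 0, 0, 1), (1, 2, 2, 1, 0, 0))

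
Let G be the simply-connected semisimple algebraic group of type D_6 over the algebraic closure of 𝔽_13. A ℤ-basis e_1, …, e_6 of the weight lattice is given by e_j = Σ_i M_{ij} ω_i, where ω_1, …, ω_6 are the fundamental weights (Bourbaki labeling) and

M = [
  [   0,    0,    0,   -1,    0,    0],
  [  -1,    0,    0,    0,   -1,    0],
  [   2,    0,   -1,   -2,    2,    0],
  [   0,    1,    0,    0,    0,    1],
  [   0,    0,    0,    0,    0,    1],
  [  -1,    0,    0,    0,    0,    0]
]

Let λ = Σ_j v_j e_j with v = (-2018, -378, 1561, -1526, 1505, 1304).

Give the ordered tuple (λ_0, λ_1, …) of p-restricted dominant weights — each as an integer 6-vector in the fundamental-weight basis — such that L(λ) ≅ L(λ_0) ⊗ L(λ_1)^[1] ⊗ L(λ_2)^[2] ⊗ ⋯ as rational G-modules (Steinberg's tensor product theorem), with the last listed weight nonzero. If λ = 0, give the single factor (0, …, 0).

((5, 6, 10, 3, 4, 3), (0, 0, 9, 6, 9, 12), (9, 3, 2, 5, 7, 11))

Change of basis e → ω: c = M·v where v = (-2018, -378, 1561, -1526, 1505, 1304):
  c_1 = (0)·(-2018) + (0)·(-378) + (0)·(1561) + (-1)·(-1526) + (0)·(1505) + (0)·(1304) = 1526
  c_2 = (-1)·(-2018) + (0)·(-378) + (0)·(1561) + (0)·(-1526) + (-1)·(1505) + (0)·(1304) = 513
  c_3 = (2)·(-2018) + (0)·(-378) + (-1)·(1561) + (-2)·(-1526) + (2)·(1505) + (0)·(1304) = 465
  c_4 = (0)·(-2018) + (1)·(-378) + (0)·(1561) + (0)·(-1526) + (0)·(1505) + (1)·(1304) = 926
  c_5 = (0)·(-2018) + (0)·(-378) + (0)·(1561) + (0)·(-1526) + (0)·(1505) + (1)·(1304) = 1304
  c_6 = (-1)·(-2018) + (0)·(-378) + (0)·(1561) + (0)·(-1526) + (0)·(1505) + (0)·(1304) = 2018
Expand coordinatewise in base 13:
  c_1 = 1526 = 5·13^0 + 0·13^1 + 9·13^2
  c_2 = 513 = 6·13^0 + 0·13^1 + 3·13^2
  c_3 = 465 = 10·13^0 + 9·13^1 + 2·13^2
  c_4 = 926 = 3·13^0 + 6·13^1 + 5·13^2
  c_5 = 1304 = 4·13^0 + 9·13^1 + 7·13^2
  c_6 = 2018 = 3·13^0 + 12·13^1 + 11·13^2
Factor λ_0 = (5, 6, 10, 3, 4, 3)
Factor λ_1 = (0, 0, 9, 6, 9, 12)
Factor λ_2 = (9, 3, 2, 5, 7, 11)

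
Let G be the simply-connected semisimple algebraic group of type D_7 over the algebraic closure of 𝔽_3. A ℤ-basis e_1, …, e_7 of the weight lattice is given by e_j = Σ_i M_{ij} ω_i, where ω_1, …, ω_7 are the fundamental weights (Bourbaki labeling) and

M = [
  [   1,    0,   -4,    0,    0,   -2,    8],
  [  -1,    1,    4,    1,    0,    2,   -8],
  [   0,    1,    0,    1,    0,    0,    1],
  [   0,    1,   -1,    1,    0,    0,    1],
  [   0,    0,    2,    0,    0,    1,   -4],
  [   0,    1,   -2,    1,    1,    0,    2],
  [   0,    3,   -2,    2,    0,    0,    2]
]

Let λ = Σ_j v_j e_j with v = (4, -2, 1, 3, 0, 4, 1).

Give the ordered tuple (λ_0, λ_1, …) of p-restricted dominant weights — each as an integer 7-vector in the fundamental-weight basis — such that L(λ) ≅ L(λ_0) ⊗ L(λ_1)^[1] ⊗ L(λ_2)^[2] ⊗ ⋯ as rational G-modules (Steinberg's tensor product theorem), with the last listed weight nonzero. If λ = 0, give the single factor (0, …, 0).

In the fundamental-weight basis, λ has coordinates c = M·v (v = (4, -2, 1, 3, 0, 4, 1)):
  c_1 = (1)·(4) + (0)·(-2) + (-4)·(1) + (0)·(3) + (0)·(0) + (-2)·(4) + (8)·(1) = 0
  c_2 = (-1)·(4) + (1)·(-2) + (4)·(1) + (1)·(3) + (0)·(0) + (2)·(4) + (-8)·(1) = 1
  c_3 = (0)·(4) + (1)·(-2) + (0)·(1) + (1)·(3) + (0)·(0) + (0)·(4) + (1)·(1) = 2
  c_4 = (0)·(4) + (1)·(-2) + (-1)·(1) + (1)·(3) + (0)·(0) + (0)·(4) + (1)·(1) = 1
  c_5 = (0)·(4) + (0)·(-2) + (2)·(1) + (0)·(3) + (0)·(0) + (1)·(4) + (-4)·(1) = 2
  c_6 = (0)·(4) + (1)·(-2) + (-2)·(1) + (1)·(3) + (1)·(0) + (0)·(4) + (2)·(1) = 1
  c_7 = (0)·(4) + (3)·(-2) + (-2)·(1) + (2)·(3) + (0)·(0) + (0)·(4) + (2)·(1) = 0
Expand coordinatewise in base 3:
  c_1 = 0
  c_2 = 1 = 1·3^0
  c_3 = 2 = 2·3^0
  c_4 = 1 = 1·3^0
  c_5 = 2 = 2·3^0
  c_6 = 1 = 1·3^0
  c_7 = 0
Factor λ_0 = (0, 1, 2, 1, 2, 1, 0)

((0, 1, 2, 1, 2, 1, 0),)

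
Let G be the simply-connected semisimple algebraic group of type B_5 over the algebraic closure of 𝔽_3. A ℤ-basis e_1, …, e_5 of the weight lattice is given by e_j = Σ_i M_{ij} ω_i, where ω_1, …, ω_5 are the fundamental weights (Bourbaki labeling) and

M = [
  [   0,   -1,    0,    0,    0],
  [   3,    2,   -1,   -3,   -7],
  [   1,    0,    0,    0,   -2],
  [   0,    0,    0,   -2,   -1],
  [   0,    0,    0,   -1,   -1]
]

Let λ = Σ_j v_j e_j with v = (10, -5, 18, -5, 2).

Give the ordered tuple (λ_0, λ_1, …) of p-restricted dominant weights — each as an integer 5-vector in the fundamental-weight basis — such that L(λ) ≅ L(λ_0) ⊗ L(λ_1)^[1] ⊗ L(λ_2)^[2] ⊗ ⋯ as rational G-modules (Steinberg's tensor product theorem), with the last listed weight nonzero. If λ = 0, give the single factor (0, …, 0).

Change of basis e → ω: c = M·v where v = (10, -5, 18, -5, 2):
  c_1 = (0)·(10) + (-1)·(-5) + (0)·(18) + (0)·(-5) + (0)·(2) = 5
  c_2 = (3)·(10) + (2)·(-5) + (-1)·(18) + (-3)·(-5) + (-7)·(2) = 3
  c_3 = (1)·(10) + (0)·(-5) + (0)·(18) + (0)·(-5) + (-2)·(2) = 6
  c_4 = (0)·(10) + (0)·(-5) + (0)·(18) + (-2)·(-5) + (-1)·(2) = 8
  c_5 = (0)·(10) + (0)·(-5) + (0)·(18) + (-1)·(-5) + (-1)·(2) = 3
Expand coordinatewise in base 3:
  c_1 = 5 = 2·3^0 + 1·3^1
  c_2 = 3 = 0·3^0 + 1·3^1
  c_3 = 6 = 0·3^0 + 2·3^1
  c_4 = 8 = 2·3^0 + 2·3^1
  c_5 = 3 = 0·3^0 + 1·3^1
λ_0 = (2, 0, 0, 2, 0)
λ_1 = (1, 1, 2, 2, 1)

((2, 0, 0, 2, 0), (1, 1, 2, 2, 1))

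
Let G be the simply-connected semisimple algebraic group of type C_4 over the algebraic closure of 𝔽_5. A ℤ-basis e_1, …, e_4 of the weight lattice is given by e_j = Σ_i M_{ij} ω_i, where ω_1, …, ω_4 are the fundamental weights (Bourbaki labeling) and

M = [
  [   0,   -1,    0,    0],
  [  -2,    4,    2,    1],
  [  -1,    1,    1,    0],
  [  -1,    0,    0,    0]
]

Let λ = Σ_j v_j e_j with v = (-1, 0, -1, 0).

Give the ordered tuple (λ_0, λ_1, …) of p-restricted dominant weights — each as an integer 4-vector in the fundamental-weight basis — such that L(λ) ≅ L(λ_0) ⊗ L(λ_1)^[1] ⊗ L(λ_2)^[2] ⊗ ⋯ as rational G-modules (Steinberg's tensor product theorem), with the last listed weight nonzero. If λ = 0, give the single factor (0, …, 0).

Change of basis e → ω: c = M·v where v = (-1, 0, -1, 0):
  c_1 = (0)·(-1) + (-1)·(0) + (0)·(-1) + (0)·(0) = 0
  c_2 = (-2)·(-1) + (4)·(0) + (2)·(-1) + (1)·(0) = 0
  c_3 = (-1)·(-1) + (1)·(0) + (1)·(-1) + (0)·(0) = 0
  c_4 = (-1)·(-1) + (0)·(0) + (0)·(-1) + (0)·(0) = 1
p = 5; digits c_i = Σ_j d_{ij}·5^j, 0 ≤ d_{ij} < 5:
  c_1 = 0
  c_2 = 0
  c_3 = 0
  c_4 = 1 = 1·5^0
λ_0 = (0, 0, 0, 1)

((0, 0, 0, 1),)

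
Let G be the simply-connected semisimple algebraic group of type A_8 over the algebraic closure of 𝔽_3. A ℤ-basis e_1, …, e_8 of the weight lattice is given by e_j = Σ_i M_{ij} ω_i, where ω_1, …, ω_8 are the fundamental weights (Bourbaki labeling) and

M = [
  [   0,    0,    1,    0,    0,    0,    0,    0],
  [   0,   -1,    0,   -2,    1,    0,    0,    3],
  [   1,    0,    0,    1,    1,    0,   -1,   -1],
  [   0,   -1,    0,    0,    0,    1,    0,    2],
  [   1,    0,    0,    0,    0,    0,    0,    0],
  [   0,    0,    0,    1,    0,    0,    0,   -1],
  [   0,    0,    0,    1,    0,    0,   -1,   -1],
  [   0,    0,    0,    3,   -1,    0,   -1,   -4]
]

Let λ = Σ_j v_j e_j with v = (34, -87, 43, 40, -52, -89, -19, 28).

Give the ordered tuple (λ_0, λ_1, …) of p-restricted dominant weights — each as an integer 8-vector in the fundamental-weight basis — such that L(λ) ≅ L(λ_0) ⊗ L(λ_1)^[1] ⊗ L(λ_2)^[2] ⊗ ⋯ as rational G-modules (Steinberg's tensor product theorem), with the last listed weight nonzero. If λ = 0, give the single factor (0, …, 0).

((1, 0, 1, 0, 1, 0, 1, 1), (2, 1, 1, 0, 2, 1, 1, 2), (1, 1, 1, 0, 0, 1, 0, 2), (1, 1, 0, 2, 1, 0, 1, 2))

ω-coordinates c = M·v, v = (34, -87, 43, 40, -52, -89, -19, 28):
  c_1 = (0)·(34) + (0)·(-87) + (1)·(43) + (0)·(40) + (0)·(-52) + (0)·(-89) + (0)·(-19) + (0)·(28) = 43
  c_2 = (0)·(34) + (-1)·(-87) + (0)·(43) + (-2)·(40) + (1)·(-52) + (0)·(-89) + (0)·(-19) + (3)·(28) = 39
  c_3 = (1)·(34) + (0)·(-87) + (0)·(43) + (1)·(40) + (1)·(-52) + (0)·(-89) + (-1)·(-19) + (-1)·(28) = 13
  c_4 = (0)·(34) + (-1)·(-87) + (0)·(43) + (0)·(40) + (0)·(-52) + (1)·(-89) + (0)·(-19) + (2)·(28) = 54
  c_5 = (1)·(34) + (0)·(-87) + (0)·(43) + (0)·(40) + (0)·(-52) + (0)·(-89) + (0)·(-19) + (0)·(28) = 34
  c_6 = (0)·(34) + (0)·(-87) + (0)·(43) + (1)·(40) + (0)·(-52) + (0)·(-89) + (0)·(-19) + (-1)·(28) = 12
  c_7 = (0)·(34) + (0)·(-87) + (0)·(43) + (1)·(40) + (0)·(-52) + (0)·(-89) + (-1)·(-19) + (-1)·(28) = 31
  c_8 = (0)·(34) + (0)·(-87) + (0)·(43) + (3)·(40) + (-1)·(-52) + (0)·(-89) + (-1)·(-19) + (-4)·(28) = 79
Writing each c_i in base p = 3:
  c_1 = 43 = 1·3^0 + 2·3^1 + 1·3^2 + 1·3^3
  c_2 = 39 = 0·3^0 + 1·3^1 + 1·3^2 + 1·3^3
  c_3 = 13 = 1·3^0 + 1·3^1 + 1·3^2
  c_4 = 54 = 0·3^0 + 0·3^1 + 0·3^2 + 2·3^3
  c_5 = 34 = 1·3^0 + 2·3^1 + 0·3^2 + 1·3^3
  c_6 = 12 = 0·3^0 + 1·3^1 + 1·3^2
  c_7 = 31 = 1·3^0 + 1·3^1 + 0·3^2 + 1·3^3
  c_8 = 79 = 1·3^0 + 2·3^1 + 2·3^2 + 2·3^3
p-restricted factor λ_0 = (1, 0, 1, 0, 1, 0, 1, 1)
p-restricted factor λ_1 = (2, 1, 1, 0, 2, 1, 1, 2)
p-restricted factor λ_2 = (1, 1, 1, 0, 0, 1, 0, 2)
p-restricted factor λ_3 = (1, 1, 0, 2, 1, 0, 1, 2)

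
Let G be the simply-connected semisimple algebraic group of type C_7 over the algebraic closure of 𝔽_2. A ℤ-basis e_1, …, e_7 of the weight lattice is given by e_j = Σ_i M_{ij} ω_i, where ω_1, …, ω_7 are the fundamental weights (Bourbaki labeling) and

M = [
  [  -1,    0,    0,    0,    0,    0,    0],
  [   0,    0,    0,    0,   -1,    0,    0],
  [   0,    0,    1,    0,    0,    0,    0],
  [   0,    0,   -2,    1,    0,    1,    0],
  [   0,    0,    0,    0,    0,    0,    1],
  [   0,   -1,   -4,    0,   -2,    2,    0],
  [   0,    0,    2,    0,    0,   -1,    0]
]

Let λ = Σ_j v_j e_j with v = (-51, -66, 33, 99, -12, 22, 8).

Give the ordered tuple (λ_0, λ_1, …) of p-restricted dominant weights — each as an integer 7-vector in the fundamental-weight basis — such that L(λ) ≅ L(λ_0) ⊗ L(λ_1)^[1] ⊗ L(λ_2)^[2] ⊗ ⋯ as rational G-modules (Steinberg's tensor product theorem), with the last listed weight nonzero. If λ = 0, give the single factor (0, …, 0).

Converting to the ω-basis (c_i = row i of M dotted with v = (-51, -66, 33, 99, -12, 22, 8)):
  c_1 = -1*-51 + 0*-66 + 0*33 + 0*99 + 0*-12 + 0*22 + 0*8 = 51
  c_2 = 0*-51 + 0*-66 + 0*33 + 0*99 + -1*-12 + 0*22 + 0*8 = 12
  c_3 = 0*-51 + 0*-66 + 1*33 + 0*99 + 0*-12 + 0*22 + 0*8 = 33
  c_4 = 0*-51 + 0*-66 + -2*33 + 1*99 + 0*-12 + 1*22 + 0*8 = 55
  c_5 = 0*-51 + 0*-66 + 0*33 + 0*99 + 0*-12 + 0*22 + 1*8 = 8
  c_6 = 0*-51 + -1*-66 + -4*33 + 0*99 + -2*-12 + 2*22 + 0*8 = 2
  c_7 = 0*-51 + 0*-66 + 2*33 + 0*99 + 0*-12 + -1*22 + 0*8 = 44
p = 2; digits c_i = Σ_j d_{ij}·2^j, 0 ≤ d_{ij} < 2:
  c_1 = 51 = 1·2^0 + 1·2^1 + 0·2^2 + 0·2^3 + 1·2^4 + 1·2^5
  c_2 = 12 = 0·2^0 + 0·2^1 + 1·2^2 + 1·2^3
  c_3 = 33 = 1·2^0 + 0·2^1 + 0·2^2 + 0·2^3 + 0·2^4 + 1·2^5
  c_4 = 55 = 1·2^0 + 1·2^1 + 1·2^2 + 0·2^3 + 1·2^4 + 1·2^5
  c_5 = 8 = 0·2^0 + 0·2^1 + 0·2^2 + 1·2^3
  c_6 = 2 = 0·2^0 + 1·2^1
  c_7 = 44 = 0·2^0 + 0·2^1 + 1·2^2 + 1·2^3 + 0·2^4 + 1·2^5
p-restricted factor λ_0 = (1, 0, 1, 1, 0, 0, 0)
p-restricted factor λ_1 = (1, 0, 0, 1, 0, 1, 0)
p-restricted factor λ_2 = (0, 1, 0, 1, 0, 0, 1)
p-restricted factor λ_3 = (0, 1, 0, 0, 1, 0, 1)
p-restricted factor λ_4 = (1, 0, 0, 1, 0, 0, 0)
p-restricted factor λ_5 = (1, 0, 1, 1, 0, 0, 1)

((1, 0, 1, 1, 0, 0, 0), (1, 0, 0, 1, 0, 1, 0), (0, 1, 0, 1, 0, 0, 1), (0, 1, 0, 0, 1, 0, 1), (1, 0, 0, 1, 0, 0, 0), (1, 0, 1, 1, 0, 0, 1))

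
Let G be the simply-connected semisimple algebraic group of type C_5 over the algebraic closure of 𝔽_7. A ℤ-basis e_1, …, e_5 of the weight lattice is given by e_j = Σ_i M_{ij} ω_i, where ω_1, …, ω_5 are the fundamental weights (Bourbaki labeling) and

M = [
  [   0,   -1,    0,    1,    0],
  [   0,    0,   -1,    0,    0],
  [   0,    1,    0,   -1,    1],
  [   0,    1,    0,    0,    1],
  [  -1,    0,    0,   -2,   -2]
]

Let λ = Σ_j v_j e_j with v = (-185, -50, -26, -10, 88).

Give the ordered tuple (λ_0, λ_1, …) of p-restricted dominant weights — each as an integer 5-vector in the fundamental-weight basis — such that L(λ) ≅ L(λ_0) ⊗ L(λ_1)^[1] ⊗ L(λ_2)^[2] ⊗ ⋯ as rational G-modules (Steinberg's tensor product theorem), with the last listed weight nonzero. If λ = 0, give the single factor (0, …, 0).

In the fundamental-weight basis, λ has coordinates c = M·v (v = (-185, -50, -26, -10, 88)):
  c_1 = (0)·(-185) + (-1)·(-50) + (0)·(-26) + (1)·(-10) + 0·88 = 40
  c_2 = (0)·(-185) + (0)·(-50) + (-1)·(-26) + (0)·(-10) + 0·88 = 26
  c_3 = (0)·(-185) + (1)·(-50) + (0)·(-26) + (-1)·(-10) + 1·88 = 48
  c_4 = (0)·(-185) + (1)·(-50) + (0)·(-26) + (0)·(-10) + 1·88 = 38
  c_5 = (-1)·(-185) + (0)·(-50) + (0)·(-26) + (-2)·(-10) + (-2)·(88) = 29
p = 7; digits c_i = Σ_j d_{ij}·7^j, 0 ≤ d_{ij} < 7:
  c_1 = 40 = 5·7^0 + 5·7^1
  c_2 = 26 = 5·7^0 + 3·7^1
  c_3 = 48 = 6·7^0 + 6·7^1
  c_4 = 38 = 3·7^0 + 5·7^1
  c_5 = 29 = 1·7^0 + 4·7^1
Factor λ_0 = (5, 5, 6, 3, 1)
Factor λ_1 = (5, 3, 6, 5, 4)

((5, 5, 6, 3, 1), (5, 3, 6, 5, 4))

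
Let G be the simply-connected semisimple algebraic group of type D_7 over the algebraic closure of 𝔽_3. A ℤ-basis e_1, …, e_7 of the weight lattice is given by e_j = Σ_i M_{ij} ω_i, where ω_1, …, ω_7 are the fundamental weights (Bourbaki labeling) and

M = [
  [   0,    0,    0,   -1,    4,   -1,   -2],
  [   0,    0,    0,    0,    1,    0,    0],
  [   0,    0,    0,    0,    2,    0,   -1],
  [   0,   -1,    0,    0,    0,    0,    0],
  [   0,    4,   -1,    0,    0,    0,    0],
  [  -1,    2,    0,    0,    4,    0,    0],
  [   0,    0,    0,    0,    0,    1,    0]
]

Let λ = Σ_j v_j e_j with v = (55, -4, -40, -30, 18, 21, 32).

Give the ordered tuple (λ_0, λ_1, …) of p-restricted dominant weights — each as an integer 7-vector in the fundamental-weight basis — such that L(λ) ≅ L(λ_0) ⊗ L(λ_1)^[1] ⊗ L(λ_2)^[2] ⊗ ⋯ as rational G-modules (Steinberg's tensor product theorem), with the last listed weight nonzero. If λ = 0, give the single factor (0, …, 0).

In the fundamental-weight basis, λ has coordinates c = M·v (v = (55, -4, -40, -30, 18, 21, 32)):
  c_1 = (0)·(55) + (0)·(-4) + (0)·(-40) + (-1)·(-30) + (4)·(18) + (-1)·(21) + (-2)·(32) = 17
  c_2 = (0)·(55) + (0)·(-4) + (0)·(-40) + (0)·(-30) + (1)·(18) + (0)·(21) + (0)·(32) = 18
  c_3 = (0)·(55) + (0)·(-4) + (0)·(-40) + (0)·(-30) + (2)·(18) + (0)·(21) + (-1)·(32) = 4
  c_4 = (0)·(55) + (-1)·(-4) + (0)·(-40) + (0)·(-30) + (0)·(18) + (0)·(21) + (0)·(32) = 4
  c_5 = (0)·(55) + (4)·(-4) + (-1)·(-40) + (0)·(-30) + (0)·(18) + (0)·(21) + (0)·(32) = 24
  c_6 = (-1)·(55) + (2)·(-4) + (0)·(-40) + (0)·(-30) + (4)·(18) + (0)·(21) + (0)·(32) = 9
  c_7 = (0)·(55) + (0)·(-4) + (0)·(-40) + (0)·(-30) + (0)·(18) + (1)·(21) + (0)·(32) = 21
Writing each c_i in base p = 3:
  c_1 = 17 = 2·3^0 + 2·3^1 + 1·3^2
  c_2 = 18 = 0·3^0 + 0·3^1 + 2·3^2
  c_3 = 4 = 1·3^0 + 1·3^1
  c_4 = 4 = 1·3^0 + 1·3^1
  c_5 = 24 = 0·3^0 + 2·3^1 + 2·3^2
  c_6 = 9 = 0·3^0 + 0·3^1 + 1·3^2
  c_7 = 21 = 0·3^0 + 1·3^1 + 2·3^2
λ_0 = (2, 0, 1, 1, 0, 0, 0)
λ_1 = (2, 0, 1, 1, 2, 0, 1)
λ_2 = (1, 2, 0, 0, 2, 1, 2)

((2, 0, 1, 1, 0, 0, 0), (2, 0, 1, 1, 2, 0, 1), (1, 2, 0, 0, 2, 1, 2))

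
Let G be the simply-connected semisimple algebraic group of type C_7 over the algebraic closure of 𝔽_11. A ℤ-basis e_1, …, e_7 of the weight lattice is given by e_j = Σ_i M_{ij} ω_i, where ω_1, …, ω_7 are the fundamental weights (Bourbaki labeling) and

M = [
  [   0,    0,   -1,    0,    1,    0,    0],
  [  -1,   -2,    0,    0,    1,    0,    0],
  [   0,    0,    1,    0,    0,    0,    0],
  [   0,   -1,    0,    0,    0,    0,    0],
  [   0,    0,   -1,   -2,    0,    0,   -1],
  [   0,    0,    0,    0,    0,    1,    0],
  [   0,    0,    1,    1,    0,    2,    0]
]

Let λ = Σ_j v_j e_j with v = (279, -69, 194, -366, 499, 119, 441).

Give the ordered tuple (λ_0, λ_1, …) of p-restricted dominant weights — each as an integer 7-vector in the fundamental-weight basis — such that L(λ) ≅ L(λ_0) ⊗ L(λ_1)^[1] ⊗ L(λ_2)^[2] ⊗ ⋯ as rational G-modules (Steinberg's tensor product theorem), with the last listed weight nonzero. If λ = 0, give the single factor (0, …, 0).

((8, 6, 7, 3, 9, 9, 0), (5, 10, 6, 6, 8, 10, 6), (2, 2, 1, 0, 0, 0, 0))

Converting to the ω-basis (c_i = row i of M dotted with v = (279, -69, 194, -366, 499, 119, 441)):
  c_1 = (0)·(279) + (0)·(-69) + (-1)·(194) + (0)·(-366) + (1)·(499) + (0)·(119) + (0)·(441) = 305
  c_2 = (-1)·(279) + (-2)·(-69) + (0)·(194) + (0)·(-366) + (1)·(499) + (0)·(119) + (0)·(441) = 358
  c_3 = (0)·(279) + (0)·(-69) + (1)·(194) + (0)·(-366) + (0)·(499) + (0)·(119) + (0)·(441) = 194
  c_4 = (0)·(279) + (-1)·(-69) + (0)·(194) + (0)·(-366) + (0)·(499) + (0)·(119) + (0)·(441) = 69
  c_5 = (0)·(279) + (0)·(-69) + (-1)·(194) + (-2)·(-366) + (0)·(499) + (0)·(119) + (-1)·(441) = 97
  c_6 = (0)·(279) + (0)·(-69) + (0)·(194) + (0)·(-366) + (0)·(499) + (1)·(119) + (0)·(441) = 119
  c_7 = (0)·(279) + (0)·(-69) + (1)·(194) + (1)·(-366) + (0)·(499) + (2)·(119) + (0)·(441) = 66
Writing each c_i in base p = 11:
  c_1 = 305 = 8·11^0 + 5·11^1 + 2·11^2
  c_2 = 358 = 6·11^0 + 10·11^1 + 2·11^2
  c_3 = 194 = 7·11^0 + 6·11^1 + 1·11^2
  c_4 = 69 = 3·11^0 + 6·11^1
  c_5 = 97 = 9·11^0 + 8·11^1
  c_6 = 119 = 9·11^0 + 10·11^1
  c_7 = 66 = 0·11^0 + 6·11^1
Factor λ_0 = (8, 6, 7, 3, 9, 9, 0)
Factor λ_1 = (5, 10, 6, 6, 8, 10, 6)
Factor λ_2 = (2, 2, 1, 0, 0, 0, 0)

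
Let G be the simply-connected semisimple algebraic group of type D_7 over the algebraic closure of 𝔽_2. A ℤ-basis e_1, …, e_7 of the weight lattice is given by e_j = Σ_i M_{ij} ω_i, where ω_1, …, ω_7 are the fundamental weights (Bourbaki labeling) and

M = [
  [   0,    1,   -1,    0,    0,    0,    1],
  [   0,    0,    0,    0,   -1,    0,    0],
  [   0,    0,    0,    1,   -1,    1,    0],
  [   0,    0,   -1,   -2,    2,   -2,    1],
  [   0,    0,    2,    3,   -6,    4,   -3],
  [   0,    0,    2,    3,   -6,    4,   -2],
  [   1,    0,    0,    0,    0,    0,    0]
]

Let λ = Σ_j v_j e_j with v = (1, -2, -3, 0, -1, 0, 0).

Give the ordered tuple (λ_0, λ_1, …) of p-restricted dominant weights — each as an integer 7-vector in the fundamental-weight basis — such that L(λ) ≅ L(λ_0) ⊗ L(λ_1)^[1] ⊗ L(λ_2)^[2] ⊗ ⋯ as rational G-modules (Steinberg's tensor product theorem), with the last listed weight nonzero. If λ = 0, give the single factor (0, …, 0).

((1, 1, 1, 1, 0, 0, 1),)

Compute c_i = Σ_j M_{ij} v_j with v = (1, -2, -3, 0, -1, 0, 0):
  c_1 = (0)·(1) + (1)·(-2) + (-1)·(-3) + (0)·(0) + (0)·(-1) + (0)·(0) + (1)·(0) = 1
  c_2 = (0)·(1) + (0)·(-2) + (0)·(-3) + (0)·(0) + (-1)·(-1) + (0)·(0) + (0)·(0) = 1
  c_3 = (0)·(1) + (0)·(-2) + (0)·(-3) + (1)·(0) + (-1)·(-1) + (1)·(0) + (0)·(0) = 1
  c_4 = (0)·(1) + (0)·(-2) + (-1)·(-3) + (-2)·(0) + (2)·(-1) + (-2)·(0) + (1)·(0) = 1
  c_5 = (0)·(1) + (0)·(-2) + (2)·(-3) + (3)·(0) + (-6)·(-1) + (4)·(0) + (-3)·(0) = 0
  c_6 = (0)·(1) + (0)·(-2) + (2)·(-3) + (3)·(0) + (-6)·(-1) + (4)·(0) + (-2)·(0) = 0
  c_7 = (1)·(1) + (0)·(-2) + (0)·(-3) + (0)·(0) + (0)·(-1) + (0)·(0) + (0)·(0) = 1
Writing each c_i in base p = 2:
  c_1 = 1 = 1·2^0
  c_2 = 1 = 1·2^0
  c_3 = 1 = 1·2^0
  c_4 = 1 = 1·2^0
  c_5 = 0
  c_6 = 0
  c_7 = 1 = 1·2^0
p-restricted factor λ_0 = (1, 1, 1, 1, 0, 0, 1)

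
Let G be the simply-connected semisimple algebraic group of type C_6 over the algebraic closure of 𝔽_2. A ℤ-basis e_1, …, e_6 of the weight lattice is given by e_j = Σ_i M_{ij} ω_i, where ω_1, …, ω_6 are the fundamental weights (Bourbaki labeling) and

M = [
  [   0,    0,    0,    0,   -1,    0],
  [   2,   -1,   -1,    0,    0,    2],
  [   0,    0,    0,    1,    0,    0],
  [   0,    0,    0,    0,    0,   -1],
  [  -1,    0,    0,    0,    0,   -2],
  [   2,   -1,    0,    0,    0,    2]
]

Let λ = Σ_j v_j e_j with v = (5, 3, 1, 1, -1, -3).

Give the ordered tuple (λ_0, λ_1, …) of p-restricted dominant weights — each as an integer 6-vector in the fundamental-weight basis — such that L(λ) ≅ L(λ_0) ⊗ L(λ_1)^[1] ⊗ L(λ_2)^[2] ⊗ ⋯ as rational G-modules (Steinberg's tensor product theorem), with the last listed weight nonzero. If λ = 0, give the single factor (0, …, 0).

Converting to the ω-basis (c_i = row i of M dotted with v = (5, 3, 1, 1, -1, -3)):
  c_1 = 0*5 + 0*3 + 0*1 + 0*1 + -1*-1 + 0*-3 = 1
  c_2 = 2*5 + -1*3 + -1*1 + 0*1 + 0*-1 + 2*-3 = 0
  c_3 = 0*5 + 0*3 + 0*1 + 1*1 + 0*-1 + 0*-3 = 1
  c_4 = 0*5 + 0*3 + 0*1 + 0*1 + 0*-1 + -1*-3 = 3
  c_5 = -1*5 + 0*3 + 0*1 + 0*1 + 0*-1 + -2*-3 = 1
  c_6 = 2*5 + -1*3 + 0*1 + 0*1 + 0*-1 + 2*-3 = 1
Base-2 expansion of each c_i:
  c_1 = 1 = 1·2^0
  c_2 = 0
  c_3 = 1 = 1·2^0
  c_4 = 3 = 1·2^0 + 1·2^1
  c_5 = 1 = 1·2^0
  c_6 = 1 = 1·2^0
λ_0 = (1, 0, 1, 1, 1, 1)
λ_1 = (0, 0, 0, 1, 0, 0)

((1, 0, 1, 1, 1, 1), (0, 0, 0, 1, 0, 0))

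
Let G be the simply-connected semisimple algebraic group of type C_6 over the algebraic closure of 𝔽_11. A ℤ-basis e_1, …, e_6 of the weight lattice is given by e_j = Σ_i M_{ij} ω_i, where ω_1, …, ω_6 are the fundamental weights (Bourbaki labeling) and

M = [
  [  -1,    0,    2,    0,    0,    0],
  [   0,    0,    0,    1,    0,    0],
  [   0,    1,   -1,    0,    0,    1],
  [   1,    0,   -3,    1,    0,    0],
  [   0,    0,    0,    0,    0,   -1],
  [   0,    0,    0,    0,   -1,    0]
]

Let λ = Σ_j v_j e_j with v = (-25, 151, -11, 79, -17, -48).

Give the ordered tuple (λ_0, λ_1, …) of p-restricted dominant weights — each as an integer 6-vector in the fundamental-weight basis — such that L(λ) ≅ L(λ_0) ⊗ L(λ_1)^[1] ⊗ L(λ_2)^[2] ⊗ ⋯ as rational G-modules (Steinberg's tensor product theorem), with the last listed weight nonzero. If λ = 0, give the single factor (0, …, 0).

Compute c_i = Σ_j M_{ij} v_j with v = (-25, 151, -11, 79, -17, -48):
  c_1 = (-1)·(-25) + 0·151 + (2)·(-11) + 0·79 + (0)·(-17) + (0)·(-48) = 3
  c_2 = (0)·(-25) + 0·151 + (0)·(-11) + 1·79 + (0)·(-17) + (0)·(-48) = 79
  c_3 = (0)·(-25) + 1·151 + (-1)·(-11) + 0·79 + (0)·(-17) + (1)·(-48) = 114
  c_4 = (1)·(-25) + 0·151 + (-3)·(-11) + 1·79 + (0)·(-17) + (0)·(-48) = 87
  c_5 = (0)·(-25) + 0·151 + (0)·(-11) + 0·79 + (0)·(-17) + (-1)·(-48) = 48
  c_6 = (0)·(-25) + 0·151 + (0)·(-11) + 0·79 + (-1)·(-17) + (0)·(-48) = 17
p = 11; digits c_i = Σ_j d_{ij}·11^j, 0 ≤ d_{ij} < 11:
  c_1 = 3 = 3·11^0
  c_2 = 79 = 2·11^0 + 7·11^1
  c_3 = 114 = 4·11^0 + 10·11^1
  c_4 = 87 = 10·11^0 + 7·11^1
  c_5 = 48 = 4·11^0 + 4·11^1
  c_6 = 17 = 6·11^0 + 1·11^1
Factor λ_0 = (3, 2, 4, 10, 4, 6)
Factor λ_1 = (0, 7, 10, 7, 4, 1)

((3, 2, 4, 10, 4, 6), (0, 7, 10, 7, 4, 1))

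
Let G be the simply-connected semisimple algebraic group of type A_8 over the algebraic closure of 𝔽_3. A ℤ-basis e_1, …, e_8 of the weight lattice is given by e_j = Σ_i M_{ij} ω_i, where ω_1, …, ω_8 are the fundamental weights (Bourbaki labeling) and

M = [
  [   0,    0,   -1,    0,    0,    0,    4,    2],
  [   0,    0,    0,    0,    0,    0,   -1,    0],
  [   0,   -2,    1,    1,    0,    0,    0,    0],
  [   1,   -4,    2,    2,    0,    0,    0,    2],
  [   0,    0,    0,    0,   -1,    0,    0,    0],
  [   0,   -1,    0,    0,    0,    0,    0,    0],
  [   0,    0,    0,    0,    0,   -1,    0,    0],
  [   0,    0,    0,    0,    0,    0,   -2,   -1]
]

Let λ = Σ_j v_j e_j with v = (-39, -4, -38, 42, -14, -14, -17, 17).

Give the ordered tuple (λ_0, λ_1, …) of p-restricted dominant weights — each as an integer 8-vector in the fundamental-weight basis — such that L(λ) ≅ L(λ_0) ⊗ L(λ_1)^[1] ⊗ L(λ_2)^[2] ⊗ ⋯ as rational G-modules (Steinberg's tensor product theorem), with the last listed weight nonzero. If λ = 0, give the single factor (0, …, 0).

((1, 2, 0, 1, 2, 1, 2, 2), (1, 2, 1, 0, 1, 1, 1, 2), (0, 1, 1, 2, 1, 0, 1, 1))

Converting to the ω-basis (c_i = row i of M dotted with v = (-39, -4, -38, 42, -14, -14, -17, 17)):
  c_1 = (0)·(-39) + (0)·(-4) + (-1)·(-38) + 0·42 + (0)·(-14) + (0)·(-14) + (4)·(-17) + 2·17 = 4
  c_2 = (0)·(-39) + (0)·(-4) + (0)·(-38) + 0·42 + (0)·(-14) + (0)·(-14) + (-1)·(-17) + 0·17 = 17
  c_3 = (0)·(-39) + (-2)·(-4) + (1)·(-38) + 1·42 + (0)·(-14) + (0)·(-14) + (0)·(-17) + 0·17 = 12
  c_4 = (1)·(-39) + (-4)·(-4) + (2)·(-38) + 2·42 + (0)·(-14) + (0)·(-14) + (0)·(-17) + 2·17 = 19
  c_5 = (0)·(-39) + (0)·(-4) + (0)·(-38) + 0·42 + (-1)·(-14) + (0)·(-14) + (0)·(-17) + 0·17 = 14
  c_6 = (0)·(-39) + (-1)·(-4) + (0)·(-38) + 0·42 + (0)·(-14) + (0)·(-14) + (0)·(-17) + 0·17 = 4
  c_7 = (0)·(-39) + (0)·(-4) + (0)·(-38) + 0·42 + (0)·(-14) + (-1)·(-14) + (0)·(-17) + 0·17 = 14
  c_8 = (0)·(-39) + (0)·(-4) + (0)·(-38) + 0·42 + (0)·(-14) + (0)·(-14) + (-2)·(-17) + (-1)·(17) = 17
Expand coordinatewise in base 3:
  c_1 = 4 = 1·3^0 + 1·3^1
  c_2 = 17 = 2·3^0 + 2·3^1 + 1·3^2
  c_3 = 12 = 0·3^0 + 1·3^1 + 1·3^2
  c_4 = 19 = 1·3^0 + 0·3^1 + 2·3^2
  c_5 = 14 = 2·3^0 + 1·3^1 + 1·3^2
  c_6 = 4 = 1·3^0 + 1·3^1
  c_7 = 14 = 2·3^0 + 1·3^1 + 1·3^2
  c_8 = 17 = 2·3^0 + 2·3^1 + 1·3^2
λ_0 = (1, 2, 0, 1, 2, 1, 2, 2)
λ_1 = (1, 2, 1, 0, 1, 1, 1, 2)
λ_2 = (0, 1, 1, 2, 1, 0, 1, 1)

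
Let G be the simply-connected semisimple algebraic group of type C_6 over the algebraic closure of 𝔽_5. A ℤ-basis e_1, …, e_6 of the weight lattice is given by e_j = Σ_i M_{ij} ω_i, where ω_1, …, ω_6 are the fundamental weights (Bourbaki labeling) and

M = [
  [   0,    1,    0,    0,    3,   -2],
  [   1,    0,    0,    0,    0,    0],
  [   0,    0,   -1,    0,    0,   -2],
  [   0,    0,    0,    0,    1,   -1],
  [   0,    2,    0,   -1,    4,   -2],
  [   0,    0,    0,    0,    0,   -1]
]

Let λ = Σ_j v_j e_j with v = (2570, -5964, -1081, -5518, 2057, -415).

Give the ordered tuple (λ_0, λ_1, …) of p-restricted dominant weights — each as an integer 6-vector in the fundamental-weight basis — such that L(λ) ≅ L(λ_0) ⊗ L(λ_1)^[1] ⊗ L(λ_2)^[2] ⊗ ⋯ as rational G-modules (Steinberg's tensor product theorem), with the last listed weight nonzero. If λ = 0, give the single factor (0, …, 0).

((2, 0, 1, 2, 3, 0), (2, 4, 2, 4, 4, 3), (1, 2, 1, 3, 0, 1), (3, 0, 0, 4, 1, 3), (1, 4, 3, 3, 4, 0))

ω-coordinates c = M·v, v = (2570, -5964, -1081, -5518, 2057, -415):
  c_1 = 0*2570 + 1*-5964 + 0*-1081 + 0*-5518 + 3*2057 + -2*-415 = 1037
  c_2 = 1*2570 + 0*-5964 + 0*-1081 + 0*-5518 + 0*2057 + 0*-415 = 2570
  c_3 = 0*2570 + 0*-5964 + -1*-1081 + 0*-5518 + 0*2057 + -2*-415 = 1911
  c_4 = 0*2570 + 0*-5964 + 0*-1081 + 0*-5518 + 1*2057 + -1*-415 = 2472
  c_5 = 0*2570 + 2*-5964 + 0*-1081 + -1*-5518 + 4*2057 + -2*-415 = 2648
  c_6 = 0*2570 + 0*-5964 + 0*-1081 + 0*-5518 + 0*2057 + -1*-415 = 415
p = 5; digits c_i = Σ_j d_{ij}·5^j, 0 ≤ d_{ij} < 5:
  c_1 = 1037 = 2·5^0 + 2·5^1 + 1·5^2 + 3·5^3 + 1·5^4
  c_2 = 2570 = 0·5^0 + 4·5^1 + 2·5^2 + 0·5^3 + 4·5^4
  c_3 = 1911 = 1·5^0 + 2·5^1 + 1·5^2 + 0·5^3 + 3·5^4
  c_4 = 2472 = 2·5^0 + 4·5^1 + 3·5^2 + 4·5^3 + 3·5^4
  c_5 = 2648 = 3·5^0 + 4·5^1 + 0·5^2 + 1·5^3 + 4·5^4
  c_6 = 415 = 0·5^0 + 3·5^1 + 1·5^2 + 3·5^3
p-restricted factor λ_0 = (2, 0, 1, 2, 3, 0)
p-restricted factor λ_1 = (2, 4, 2, 4, 4, 3)
p-restricted factor λ_2 = (1, 2, 1, 3, 0, 1)
p-restricted factor λ_3 = (3, 0, 0, 4, 1, 3)
p-restricted factor λ_4 = (1, 4, 3, 3, 4, 0)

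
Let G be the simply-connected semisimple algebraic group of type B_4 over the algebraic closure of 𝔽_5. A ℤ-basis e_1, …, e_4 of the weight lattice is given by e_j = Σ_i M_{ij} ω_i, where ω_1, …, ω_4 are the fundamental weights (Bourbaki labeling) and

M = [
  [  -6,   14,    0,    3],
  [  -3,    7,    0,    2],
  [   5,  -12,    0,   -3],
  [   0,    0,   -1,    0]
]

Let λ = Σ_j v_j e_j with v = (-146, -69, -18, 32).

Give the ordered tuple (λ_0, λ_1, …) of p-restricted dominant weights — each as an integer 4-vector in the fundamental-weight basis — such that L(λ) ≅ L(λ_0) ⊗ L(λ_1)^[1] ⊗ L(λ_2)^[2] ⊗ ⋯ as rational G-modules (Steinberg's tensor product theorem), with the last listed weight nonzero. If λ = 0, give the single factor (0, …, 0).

ω-coordinates c = M·v, v = (-146, -69, -18, 32):
  c_1 = -6*-146 + 14*-69 + 0*-18 + 3*32 = 6
  c_2 = -3*-146 + 7*-69 + 0*-18 + 2*32 = 19
  c_3 = 5*-146 + -12*-69 + 0*-18 + -3*32 = 2
  c_4 = 0*-146 + 0*-69 + -1*-18 + 0*32 = 18
Expand coordinatewise in base 5:
  c_1 = 6 = 1·5^0 + 1·5^1
  c_2 = 19 = 4·5^0 + 3·5^1
  c_3 = 2 = 2·5^0
  c_4 = 18 = 3·5^0 + 3·5^1
Factor λ_0 = (1, 4, 2, 3)
Factor λ_1 = (1, 3, 0, 3)

((1, 4, 2, 3), (1, 3, 0, 3))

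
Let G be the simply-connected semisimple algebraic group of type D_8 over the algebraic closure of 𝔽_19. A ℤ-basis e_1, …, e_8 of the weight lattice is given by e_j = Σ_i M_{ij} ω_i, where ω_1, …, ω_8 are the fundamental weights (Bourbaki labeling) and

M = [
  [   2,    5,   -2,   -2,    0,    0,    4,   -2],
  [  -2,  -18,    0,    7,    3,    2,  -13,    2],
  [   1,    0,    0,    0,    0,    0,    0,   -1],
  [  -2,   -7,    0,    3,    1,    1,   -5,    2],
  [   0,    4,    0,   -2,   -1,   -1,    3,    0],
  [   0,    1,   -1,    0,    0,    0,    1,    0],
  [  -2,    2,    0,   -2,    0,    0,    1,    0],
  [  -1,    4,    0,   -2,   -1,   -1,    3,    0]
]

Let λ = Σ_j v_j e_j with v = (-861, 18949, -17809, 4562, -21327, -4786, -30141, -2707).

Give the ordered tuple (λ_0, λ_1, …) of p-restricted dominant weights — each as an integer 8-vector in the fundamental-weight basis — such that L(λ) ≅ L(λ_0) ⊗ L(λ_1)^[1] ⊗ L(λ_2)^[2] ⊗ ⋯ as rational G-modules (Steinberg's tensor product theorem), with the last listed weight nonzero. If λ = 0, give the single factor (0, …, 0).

Converting to the ω-basis (c_i = row i of M dotted with v = (-861, 18949, -17809, 4562, -21327, -4786, -30141, -2707)):
  c_1 = (2)·(-861) + (5)·(18949) + (-2)·(-17809) + (-2)·(4562) + (0)·(-21327) + (0)·(-4786) + (4)·(-30141) + (-2)·(-2707) = 4367
  c_2 = (-2)·(-861) + (-18)·(18949) + (0)·(-17809) + (7)·(4562) + (3)·(-21327) + (2)·(-4786) + (-13)·(-30141) + (2)·(-2707) = 5440
  c_3 = (1)·(-861) + (0)·(18949) + (0)·(-17809) + (0)·(4562) + (0)·(-21327) + (0)·(-4786) + (0)·(-30141) + (-1)·(-2707) = 1846
  c_4 = (-2)·(-861) + (-7)·(18949) + (0)·(-17809) + (3)·(4562) + (1)·(-21327) + (1)·(-4786) + (-5)·(-30141) + (2)·(-2707) = 1943
  c_5 = (0)·(-861) + (4)·(18949) + (0)·(-17809) + (-2)·(4562) + (-1)·(-21327) + (-1)·(-4786) + (3)·(-30141) + (0)·(-2707) = 2362
  c_6 = (0)·(-861) + (1)·(18949) + (-1)·(-17809) + (0)·(4562) + (0)·(-21327) + (0)·(-4786) + (1)·(-30141) + (0)·(-2707) = 6617
  c_7 = (-2)·(-861) + (2)·(18949) + (0)·(-17809) + (-2)·(4562) + (0)·(-21327) + (0)·(-4786) + (1)·(-30141) + (0)·(-2707) = 355
  c_8 = (-1)·(-861) + (4)·(18949) + (0)·(-17809) + (-2)·(4562) + (-1)·(-21327) + (-1)·(-4786) + (3)·(-30141) + (0)·(-2707) = 3223
p = 19; digits c_i = Σ_j d_{ij}·19^j, 0 ≤ d_{ij} < 19:
  c_1 = 4367 = 16·19^0 + 1·19^1 + 12·19^2
  c_2 = 5440 = 6·19^0 + 1·19^1 + 15·19^2
  c_3 = 1846 = 3·19^0 + 2·19^1 + 5·19^2
  c_4 = 1943 = 5·19^0 + 7·19^1 + 5·19^2
  c_5 = 2362 = 6·19^0 + 10·19^1 + 6·19^2
  c_6 = 6617 = 5·19^0 + 6·19^1 + 18·19^2
  c_7 = 355 = 13·19^0 + 18·19^1
  c_8 = 3223 = 12·19^0 + 17·19^1 + 8·19^2
λ_0 = (16, 6, 3, 5, 6, 5, 13, 12)
λ_1 = (1, 1, 2, 7, 10, 6, 18, 17)
λ_2 = (12, 15, 5, 5, 6, 18, 0, 8)

((16, 6, 3, 5, 6, 5, 13, 12), (1, 1, 2, 7, 10, 6, 18, 17), (12, 15, 5, 5, 6, 18, 0, 8))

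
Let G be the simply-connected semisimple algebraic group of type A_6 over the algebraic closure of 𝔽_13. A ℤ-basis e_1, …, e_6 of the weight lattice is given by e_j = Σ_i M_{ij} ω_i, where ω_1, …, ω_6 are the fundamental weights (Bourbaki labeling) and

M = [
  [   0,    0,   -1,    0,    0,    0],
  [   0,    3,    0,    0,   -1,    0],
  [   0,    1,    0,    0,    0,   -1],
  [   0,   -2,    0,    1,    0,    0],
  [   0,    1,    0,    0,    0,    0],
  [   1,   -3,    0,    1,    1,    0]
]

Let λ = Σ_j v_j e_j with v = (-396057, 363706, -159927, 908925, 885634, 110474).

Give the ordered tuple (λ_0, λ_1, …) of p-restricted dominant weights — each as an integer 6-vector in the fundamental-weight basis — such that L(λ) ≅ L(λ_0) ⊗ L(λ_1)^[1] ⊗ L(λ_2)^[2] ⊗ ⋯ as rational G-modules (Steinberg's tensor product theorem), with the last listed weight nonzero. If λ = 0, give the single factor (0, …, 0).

((1, 6, 5, 7, 5, 12), (4, 11, 5, 0, 1, 10), (10, 6, 3, 8, 7, 11), (7, 2, 11, 4, 9, 9), (5, 7, 8, 6, 12, 10))

ω-coordinates c = M·v, v = (-396057, 363706, -159927, 908925, 885634, 110474):
  c_1 = (0)·(-396057) + 0·363706 + (-1)·(-159927) + 0·908925 + 0·885634 + 0·110474 = 159927
  c_2 = (0)·(-396057) + 3·363706 + (0)·(-159927) + 0·908925 + (-1)·(885634) + 0·110474 = 205484
  c_3 = (0)·(-396057) + 1·363706 + (0)·(-159927) + 0·908925 + 0·885634 + (-1)·(110474) = 253232
  c_4 = (0)·(-396057) + (-2)·(363706) + (0)·(-159927) + 1·908925 + 0·885634 + 0·110474 = 181513
  c_5 = (0)·(-396057) + 1·363706 + (0)·(-159927) + 0·908925 + 0·885634 + 0·110474 = 363706
  c_6 = (1)·(-396057) + (-3)·(363706) + (0)·(-159927) + 1·908925 + 1·885634 + 0·110474 = 307384
p = 13; digits c_i = Σ_j d_{ij}·13^j, 0 ≤ d_{ij} < 13:
  c_1 = 159927 = 1·13^0 + 4·13^1 + 10·13^2 + 7·13^3 + 5·13^4
  c_2 = 205484 = 6·13^0 + 11·13^1 + 6·13^2 + 2·13^3 + 7·13^4
  c_3 = 253232 = 5·13^0 + 5·13^1 + 3·13^2 + 11·13^3 + 8·13^4
  c_4 = 181513 = 7·13^0 + 0·13^1 + 8·13^2 + 4·13^3 + 6·13^4
  c_5 = 363706 = 5·13^0 + 1·13^1 + 7·13^2 + 9·13^3 + 12·13^4
  c_6 = 307384 = 12·13^0 + 10·13^1 + 11·13^2 + 9·13^3 + 10·13^4
p-restricted factor λ_0 = (1, 6, 5, 7, 5, 12)
p-restricted factor λ_1 = (4, 11, 5, 0, 1, 10)
p-restricted factor λ_2 = (10, 6, 3, 8, 7, 11)
p-restricted factor λ_3 = (7, 2, 11, 4, 9, 9)
p-restricted factor λ_4 = (5, 7, 8, 6, 12, 10)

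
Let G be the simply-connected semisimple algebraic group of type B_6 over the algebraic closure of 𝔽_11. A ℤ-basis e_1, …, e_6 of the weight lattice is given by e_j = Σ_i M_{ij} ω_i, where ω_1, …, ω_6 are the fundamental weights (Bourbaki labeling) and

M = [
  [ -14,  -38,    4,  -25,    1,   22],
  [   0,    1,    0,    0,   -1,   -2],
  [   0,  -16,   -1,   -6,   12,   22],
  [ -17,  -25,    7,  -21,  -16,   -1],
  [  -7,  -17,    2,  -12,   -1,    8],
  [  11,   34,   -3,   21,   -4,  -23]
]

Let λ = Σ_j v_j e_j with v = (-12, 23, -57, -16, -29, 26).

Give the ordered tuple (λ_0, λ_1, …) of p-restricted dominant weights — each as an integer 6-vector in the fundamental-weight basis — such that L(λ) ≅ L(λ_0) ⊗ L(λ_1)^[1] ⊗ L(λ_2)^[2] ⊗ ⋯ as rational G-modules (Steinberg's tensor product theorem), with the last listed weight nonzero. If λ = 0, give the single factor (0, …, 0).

ω-coordinates c = M·v, v = (-12, 23, -57, -16, -29, 26):
  c_1 = -14*-12 + -38*23 + 4*-57 + -25*-16 + 1*-29 + 22*26 = 9
  c_2 = 0*-12 + 1*23 + 0*-57 + 0*-16 + -1*-29 + -2*26 = 0
  c_3 = 0*-12 + -16*23 + -1*-57 + -6*-16 + 12*-29 + 22*26 = 9
  c_4 = -17*-12 + -25*23 + 7*-57 + -21*-16 + -16*-29 + -1*26 = 4
  c_5 = -7*-12 + -17*23 + 2*-57 + -12*-16 + -1*-29 + 8*26 = 8
  c_6 = 11*-12 + 34*23 + -3*-57 + 21*-16 + -4*-29 + -23*26 = 3
Base-11 expansion of each c_i:
  c_1 = 9 = 9·11^0
  c_2 = 0
  c_3 = 9 = 9·11^0
  c_4 = 4 = 4·11^0
  c_5 = 8 = 8·11^0
  c_6 = 3 = 3·11^0
λ_0 = (9, 0, 9, 4, 8, 3)

((9, 0, 9, 4, 8, 3),)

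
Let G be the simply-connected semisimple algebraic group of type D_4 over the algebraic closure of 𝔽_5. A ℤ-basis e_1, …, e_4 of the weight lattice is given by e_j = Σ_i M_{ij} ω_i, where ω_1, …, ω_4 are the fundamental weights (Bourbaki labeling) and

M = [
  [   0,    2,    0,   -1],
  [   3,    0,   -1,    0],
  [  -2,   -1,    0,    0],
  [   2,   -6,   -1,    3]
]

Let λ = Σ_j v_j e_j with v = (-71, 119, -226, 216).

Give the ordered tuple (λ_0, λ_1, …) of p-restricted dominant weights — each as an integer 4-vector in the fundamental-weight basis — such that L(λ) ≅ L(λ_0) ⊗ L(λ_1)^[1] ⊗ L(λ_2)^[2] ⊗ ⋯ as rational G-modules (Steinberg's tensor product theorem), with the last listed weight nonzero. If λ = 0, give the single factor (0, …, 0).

Change of basis e → ω: c = M·v where v = (-71, 119, -226, 216):
  c_1 = 0*-71 + 2*119 + 0*-226 + -1*216 = 22
  c_2 = 3*-71 + 0*119 + -1*-226 + 0*216 = 13
  c_3 = -2*-71 + -1*119 + 0*-226 + 0*216 = 23
  c_4 = 2*-71 + -6*119 + -1*-226 + 3*216 = 18
Base-5 expansion of each c_i:
  c_1 = 22 = 2·5^0 + 4·5^1
  c_2 = 13 = 3·5^0 + 2·5^1
  c_3 = 23 = 3·5^0 + 4·5^1
  c_4 = 18 = 3·5^0 + 3·5^1
p-restricted factor λ_0 = (2, 3, 3, 3)
p-restricted factor λ_1 = (4, 2, 4, 3)

((2, 3, 3, 3), (4, 2, 4, 3))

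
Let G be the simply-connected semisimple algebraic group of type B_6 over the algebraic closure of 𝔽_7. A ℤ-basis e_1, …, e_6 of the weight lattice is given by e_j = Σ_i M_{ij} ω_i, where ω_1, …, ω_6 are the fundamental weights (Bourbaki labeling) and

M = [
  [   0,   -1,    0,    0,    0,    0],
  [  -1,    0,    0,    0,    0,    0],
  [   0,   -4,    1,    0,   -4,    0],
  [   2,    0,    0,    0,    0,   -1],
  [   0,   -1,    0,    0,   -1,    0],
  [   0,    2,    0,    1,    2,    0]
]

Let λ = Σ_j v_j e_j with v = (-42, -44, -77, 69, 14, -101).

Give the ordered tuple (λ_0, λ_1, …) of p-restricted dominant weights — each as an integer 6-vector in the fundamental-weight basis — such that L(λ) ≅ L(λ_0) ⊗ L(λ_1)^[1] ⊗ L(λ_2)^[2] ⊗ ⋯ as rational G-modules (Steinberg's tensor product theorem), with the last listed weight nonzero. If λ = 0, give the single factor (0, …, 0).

((2, 0, 1, 3, 2, 2), (6, 6, 6, 2, 4, 1))

ω-coordinates c = M·v, v = (-42, -44, -77, 69, 14, -101):
  c_1 = (0)·(-42) + (-1)·(-44) + (0)·(-77) + 0·69 + 0·14 + (0)·(-101) = 44
  c_2 = (-1)·(-42) + (0)·(-44) + (0)·(-77) + 0·69 + 0·14 + (0)·(-101) = 42
  c_3 = (0)·(-42) + (-4)·(-44) + (1)·(-77) + 0·69 + (-4)·(14) + (0)·(-101) = 43
  c_4 = (2)·(-42) + (0)·(-44) + (0)·(-77) + 0·69 + 0·14 + (-1)·(-101) = 17
  c_5 = (0)·(-42) + (-1)·(-44) + (0)·(-77) + 0·69 + (-1)·(14) + (0)·(-101) = 30
  c_6 = (0)·(-42) + (2)·(-44) + (0)·(-77) + 1·69 + 2·14 + (0)·(-101) = 9
Writing each c_i in base p = 7:
  c_1 = 44 = 2·7^0 + 6·7^1
  c_2 = 42 = 0·7^0 + 6·7^1
  c_3 = 43 = 1·7^0 + 6·7^1
  c_4 = 17 = 3·7^0 + 2·7^1
  c_5 = 30 = 2·7^0 + 4·7^1
  c_6 = 9 = 2·7^0 + 1·7^1
Factor λ_0 = (2, 0, 1, 3, 2, 2)
Factor λ_1 = (6, 6, 6, 2, 4, 1)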